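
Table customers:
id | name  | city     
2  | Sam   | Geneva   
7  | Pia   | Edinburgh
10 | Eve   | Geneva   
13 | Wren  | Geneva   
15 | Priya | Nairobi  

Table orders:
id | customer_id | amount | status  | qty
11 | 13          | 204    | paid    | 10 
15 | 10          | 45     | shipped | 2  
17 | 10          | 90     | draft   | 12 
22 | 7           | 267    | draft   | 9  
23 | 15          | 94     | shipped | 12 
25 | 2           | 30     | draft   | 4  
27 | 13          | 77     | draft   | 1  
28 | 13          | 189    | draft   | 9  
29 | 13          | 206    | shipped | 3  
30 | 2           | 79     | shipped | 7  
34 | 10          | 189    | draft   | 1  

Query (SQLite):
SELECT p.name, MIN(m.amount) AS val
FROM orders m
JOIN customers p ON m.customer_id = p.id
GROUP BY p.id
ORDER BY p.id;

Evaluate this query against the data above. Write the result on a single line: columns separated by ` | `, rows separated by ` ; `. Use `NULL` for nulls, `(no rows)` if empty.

Join each orders row to its customers via customer_id.
Group joined rows by customers.id; compute MIN(m.amount) per group.
  2: ids {25, 30} → MIN(m.amount)=30
  7: ids {22} → MIN(m.amount)=267
  10: ids {15, 17, 34} → MIN(m.amount)=45
  13: ids {11, 27, 28, 29} → MIN(m.amount)=77
  15: ids {23} → MIN(m.amount)=94

Sam | 30 ; Pia | 267 ; Eve | 45 ; Wren | 77 ; Priya | 94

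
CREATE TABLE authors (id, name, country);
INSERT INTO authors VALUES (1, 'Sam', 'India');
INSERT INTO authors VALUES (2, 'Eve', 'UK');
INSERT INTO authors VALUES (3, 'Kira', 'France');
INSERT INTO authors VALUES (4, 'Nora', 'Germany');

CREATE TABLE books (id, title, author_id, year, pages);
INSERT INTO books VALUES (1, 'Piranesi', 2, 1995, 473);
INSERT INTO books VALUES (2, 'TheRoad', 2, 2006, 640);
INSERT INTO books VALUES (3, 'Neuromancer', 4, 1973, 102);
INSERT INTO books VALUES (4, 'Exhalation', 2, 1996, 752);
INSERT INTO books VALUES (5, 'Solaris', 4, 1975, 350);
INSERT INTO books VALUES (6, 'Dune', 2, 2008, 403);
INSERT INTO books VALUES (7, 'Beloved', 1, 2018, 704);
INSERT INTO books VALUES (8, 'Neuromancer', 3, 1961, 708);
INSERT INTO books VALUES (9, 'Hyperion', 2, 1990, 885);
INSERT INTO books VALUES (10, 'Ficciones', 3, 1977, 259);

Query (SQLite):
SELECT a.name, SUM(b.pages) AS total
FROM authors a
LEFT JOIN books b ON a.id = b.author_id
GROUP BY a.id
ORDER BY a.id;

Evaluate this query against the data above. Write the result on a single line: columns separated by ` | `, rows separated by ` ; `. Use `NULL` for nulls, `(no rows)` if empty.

LEFT JOIN keeps every authors row; unmatched ones get NULL for books columns.
Group by authors.id and compute SUM(b.pages). SUM over an all-NULL group is NULL.
  1: ids {7} → SUM(b.pages)=704
  2: ids {1, 2, 4, 6, 9} → SUM(b.pages)=3153
  3: ids {8, 10} → SUM(b.pages)=967
  4: ids {3, 5} → SUM(b.pages)=452

Sam | 704 ; Eve | 3153 ; Kira | 967 ; Nora | 452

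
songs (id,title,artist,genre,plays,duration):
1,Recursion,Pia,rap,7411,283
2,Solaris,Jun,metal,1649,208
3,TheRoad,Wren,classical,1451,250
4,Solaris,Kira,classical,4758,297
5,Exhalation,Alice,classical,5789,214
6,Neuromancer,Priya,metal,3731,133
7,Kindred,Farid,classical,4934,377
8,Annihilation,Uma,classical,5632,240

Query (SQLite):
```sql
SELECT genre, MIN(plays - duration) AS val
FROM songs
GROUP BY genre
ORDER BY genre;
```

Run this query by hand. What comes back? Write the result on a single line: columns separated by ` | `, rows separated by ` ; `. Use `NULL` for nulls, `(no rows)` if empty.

classical | 1201 ; metal | 1441 ; rap | 7128

For each row compute plays - duration.
Group by genre; take MIN of the expression per group.
  classical: ids {3, 4, 5, 7, 8} → MIN(plays - duration)=1201
  metal: ids {2, 6} → MIN(plays - duration)=1441
  rap: ids {1} → MIN(plays - duration)=7128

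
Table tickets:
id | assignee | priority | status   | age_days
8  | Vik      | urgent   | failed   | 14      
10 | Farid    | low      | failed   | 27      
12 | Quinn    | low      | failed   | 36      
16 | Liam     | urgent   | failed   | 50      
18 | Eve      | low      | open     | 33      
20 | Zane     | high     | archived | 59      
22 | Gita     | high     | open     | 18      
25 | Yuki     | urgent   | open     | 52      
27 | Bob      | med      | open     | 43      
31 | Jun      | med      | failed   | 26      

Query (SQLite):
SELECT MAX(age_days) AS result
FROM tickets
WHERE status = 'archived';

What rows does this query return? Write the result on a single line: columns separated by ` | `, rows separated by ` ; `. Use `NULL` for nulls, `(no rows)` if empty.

Rows where status='archived' → age_days values: [59].
MAX of non-NULL values = 59.

59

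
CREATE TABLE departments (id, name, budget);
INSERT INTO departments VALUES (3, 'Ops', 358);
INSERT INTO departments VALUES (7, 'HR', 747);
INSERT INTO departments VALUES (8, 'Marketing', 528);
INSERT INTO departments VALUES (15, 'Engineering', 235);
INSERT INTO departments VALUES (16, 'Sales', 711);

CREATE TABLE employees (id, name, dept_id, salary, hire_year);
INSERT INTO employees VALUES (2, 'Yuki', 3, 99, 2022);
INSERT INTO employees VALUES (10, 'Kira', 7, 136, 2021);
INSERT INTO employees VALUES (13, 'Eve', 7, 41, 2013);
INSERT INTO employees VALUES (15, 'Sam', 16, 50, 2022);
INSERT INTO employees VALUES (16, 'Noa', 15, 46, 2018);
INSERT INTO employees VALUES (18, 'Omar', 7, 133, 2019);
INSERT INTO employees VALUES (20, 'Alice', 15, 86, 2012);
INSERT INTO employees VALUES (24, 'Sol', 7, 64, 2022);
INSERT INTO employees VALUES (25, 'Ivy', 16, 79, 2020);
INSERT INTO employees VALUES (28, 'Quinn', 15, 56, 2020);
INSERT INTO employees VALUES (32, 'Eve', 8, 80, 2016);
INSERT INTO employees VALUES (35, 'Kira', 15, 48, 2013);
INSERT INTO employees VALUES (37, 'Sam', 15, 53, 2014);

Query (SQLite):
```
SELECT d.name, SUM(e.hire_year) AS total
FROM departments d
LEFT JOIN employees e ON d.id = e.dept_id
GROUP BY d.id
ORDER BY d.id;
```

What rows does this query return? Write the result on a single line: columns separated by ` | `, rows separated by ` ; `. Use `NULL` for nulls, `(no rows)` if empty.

Ops | 2022 ; HR | 8075 ; Marketing | 2016 ; Engineering | 10077 ; Sales | 4042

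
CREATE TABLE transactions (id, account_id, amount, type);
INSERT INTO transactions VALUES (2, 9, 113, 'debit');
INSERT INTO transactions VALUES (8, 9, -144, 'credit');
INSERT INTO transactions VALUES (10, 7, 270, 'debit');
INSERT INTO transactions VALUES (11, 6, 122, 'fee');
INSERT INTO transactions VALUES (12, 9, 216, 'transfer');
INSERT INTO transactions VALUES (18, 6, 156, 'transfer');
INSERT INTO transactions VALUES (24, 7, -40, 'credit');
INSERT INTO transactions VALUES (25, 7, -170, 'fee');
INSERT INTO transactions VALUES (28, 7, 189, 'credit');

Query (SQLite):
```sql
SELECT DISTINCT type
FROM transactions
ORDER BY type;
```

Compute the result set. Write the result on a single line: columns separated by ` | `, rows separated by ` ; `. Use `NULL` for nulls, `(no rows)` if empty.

credit ; debit ; fee ; transfer

Collect distinct type values from transactions.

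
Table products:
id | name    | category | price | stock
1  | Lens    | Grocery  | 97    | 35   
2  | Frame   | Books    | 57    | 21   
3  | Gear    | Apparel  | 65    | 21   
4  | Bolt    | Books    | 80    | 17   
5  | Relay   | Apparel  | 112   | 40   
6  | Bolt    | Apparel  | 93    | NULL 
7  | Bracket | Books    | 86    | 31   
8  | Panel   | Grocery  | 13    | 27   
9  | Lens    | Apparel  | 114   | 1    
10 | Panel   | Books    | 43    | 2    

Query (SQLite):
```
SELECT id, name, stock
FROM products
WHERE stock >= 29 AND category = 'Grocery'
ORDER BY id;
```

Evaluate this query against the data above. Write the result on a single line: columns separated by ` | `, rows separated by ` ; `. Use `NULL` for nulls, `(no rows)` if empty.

stock >= 29: ids {1, 5, 7}
category = 'Grocery': ids {1, 8}
Combine with AND.

1 | Lens | 35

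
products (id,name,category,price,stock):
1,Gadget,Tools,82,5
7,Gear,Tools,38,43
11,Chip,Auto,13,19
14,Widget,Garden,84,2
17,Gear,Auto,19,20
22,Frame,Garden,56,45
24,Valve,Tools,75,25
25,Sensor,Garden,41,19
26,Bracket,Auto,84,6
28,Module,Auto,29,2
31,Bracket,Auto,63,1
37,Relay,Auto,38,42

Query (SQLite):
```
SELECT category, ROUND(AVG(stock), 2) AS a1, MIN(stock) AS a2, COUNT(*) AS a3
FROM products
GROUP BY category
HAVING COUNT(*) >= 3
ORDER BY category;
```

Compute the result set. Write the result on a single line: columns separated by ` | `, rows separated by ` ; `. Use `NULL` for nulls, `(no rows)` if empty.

Group products by category.
Per group compute: ROUND(AVG(stock), 2), MIN(stock), COUNT(*).
HAVING: drop groups with fewer than 3 rows.
  Auto: ids {11, 17, 26, 28, 31, 37} → ROUND(AVG(stock), 2)=15, MIN(stock)=1, COUNT(*)=6
  Garden: ids {14, 22, 25} → ROUND(AVG(stock), 2)=22, MIN(stock)=2, COUNT(*)=3
  Tools: ids {1, 7, 24} → ROUND(AVG(stock), 2)=24.33, MIN(stock)=5, COUNT(*)=3

Auto | 15 | 1 | 6 ; Garden | 22 | 2 | 3 ; Tools | 24.33 | 5 | 3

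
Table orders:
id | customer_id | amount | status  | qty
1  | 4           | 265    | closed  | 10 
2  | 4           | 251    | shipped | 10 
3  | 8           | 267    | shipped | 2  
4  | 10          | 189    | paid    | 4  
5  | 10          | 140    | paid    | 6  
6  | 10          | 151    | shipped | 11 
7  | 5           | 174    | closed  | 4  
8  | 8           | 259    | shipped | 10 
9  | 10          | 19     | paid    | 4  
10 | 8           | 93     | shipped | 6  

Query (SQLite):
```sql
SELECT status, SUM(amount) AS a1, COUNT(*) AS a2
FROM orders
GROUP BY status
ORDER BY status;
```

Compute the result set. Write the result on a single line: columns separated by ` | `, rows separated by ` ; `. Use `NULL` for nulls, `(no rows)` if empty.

closed | 439 | 2 ; paid | 348 | 3 ; shipped | 1021 | 5

Group orders by status.
Per group compute: SUM(amount), COUNT(*).
  closed: ids {1, 7} → SUM(amount)=439, COUNT(*)=2
  paid: ids {4, 5, 9} → SUM(amount)=348, COUNT(*)=3
  shipped: ids {2, 3, 6, 8, 10} → SUM(amount)=1021, COUNT(*)=5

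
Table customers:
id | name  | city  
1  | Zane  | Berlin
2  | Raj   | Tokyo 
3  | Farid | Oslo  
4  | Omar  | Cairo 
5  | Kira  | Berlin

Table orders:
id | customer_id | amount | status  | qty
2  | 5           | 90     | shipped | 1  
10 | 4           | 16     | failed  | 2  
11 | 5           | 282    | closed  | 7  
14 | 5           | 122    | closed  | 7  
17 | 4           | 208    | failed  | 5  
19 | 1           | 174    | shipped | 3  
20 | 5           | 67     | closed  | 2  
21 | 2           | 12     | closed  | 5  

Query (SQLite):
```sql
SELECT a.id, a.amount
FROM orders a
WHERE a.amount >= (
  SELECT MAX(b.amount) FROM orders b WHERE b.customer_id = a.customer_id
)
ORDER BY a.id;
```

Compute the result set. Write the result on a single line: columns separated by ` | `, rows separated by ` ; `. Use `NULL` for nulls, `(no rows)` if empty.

For each orders row a, compute MAX(amount) over rows sharing a.customer_id.
Keep row a if a.amount >= that per-group MAX.
  customer_id=1: MAX(amount) = 174
  customer_id=2: MAX(amount) = 12
  customer_id=4: MAX(amount) = 208
  customer_id=5: MAX(amount) = 282

11 | 282 ; 17 | 208 ; 19 | 174 ; 21 | 12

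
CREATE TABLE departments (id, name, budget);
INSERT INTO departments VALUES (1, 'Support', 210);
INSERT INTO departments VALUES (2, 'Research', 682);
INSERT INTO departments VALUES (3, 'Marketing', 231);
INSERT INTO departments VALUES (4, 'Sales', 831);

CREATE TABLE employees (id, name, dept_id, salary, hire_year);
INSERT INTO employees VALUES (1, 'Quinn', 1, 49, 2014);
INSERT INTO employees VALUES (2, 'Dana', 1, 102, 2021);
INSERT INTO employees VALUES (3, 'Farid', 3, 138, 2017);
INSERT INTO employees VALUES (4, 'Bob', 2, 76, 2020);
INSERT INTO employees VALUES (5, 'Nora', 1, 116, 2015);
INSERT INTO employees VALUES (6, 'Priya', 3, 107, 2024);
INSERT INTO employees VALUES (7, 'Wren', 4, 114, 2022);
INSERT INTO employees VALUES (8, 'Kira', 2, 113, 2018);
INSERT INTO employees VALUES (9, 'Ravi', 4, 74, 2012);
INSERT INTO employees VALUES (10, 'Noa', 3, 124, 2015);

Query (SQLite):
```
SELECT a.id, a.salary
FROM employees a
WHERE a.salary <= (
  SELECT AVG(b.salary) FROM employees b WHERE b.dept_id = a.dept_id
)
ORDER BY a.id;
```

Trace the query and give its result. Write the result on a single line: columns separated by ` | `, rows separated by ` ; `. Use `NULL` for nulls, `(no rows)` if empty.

1 | 49 ; 4 | 76 ; 6 | 107 ; 9 | 74

For each employees row a, compute AVG(salary) over rows sharing a.dept_id.
Keep row a if a.salary <= that per-group AVG.
  dept_id=1: AVG(salary) = 89.0
  dept_id=2: AVG(salary) = 94.5
  dept_id=3: AVG(salary) = 123.0
  dept_id=4: AVG(salary) = 94.0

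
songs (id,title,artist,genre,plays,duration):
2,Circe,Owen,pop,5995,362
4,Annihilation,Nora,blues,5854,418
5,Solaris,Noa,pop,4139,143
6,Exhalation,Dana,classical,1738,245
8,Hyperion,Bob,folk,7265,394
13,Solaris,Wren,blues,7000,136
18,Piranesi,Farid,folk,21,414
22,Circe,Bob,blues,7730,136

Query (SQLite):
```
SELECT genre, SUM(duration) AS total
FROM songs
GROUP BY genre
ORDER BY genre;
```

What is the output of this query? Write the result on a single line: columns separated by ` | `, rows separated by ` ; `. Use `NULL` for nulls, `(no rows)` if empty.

blues | 690 ; classical | 245 ; folk | 808 ; pop | 505

Partition songs by genre; compute SUM(duration) within each group.
  blues: ids {4, 13, 22} → SUM(duration)=690
  classical: ids {6} → SUM(duration)=245
  folk: ids {8, 18} → SUM(duration)=808
  pop: ids {2, 5} → SUM(duration)=505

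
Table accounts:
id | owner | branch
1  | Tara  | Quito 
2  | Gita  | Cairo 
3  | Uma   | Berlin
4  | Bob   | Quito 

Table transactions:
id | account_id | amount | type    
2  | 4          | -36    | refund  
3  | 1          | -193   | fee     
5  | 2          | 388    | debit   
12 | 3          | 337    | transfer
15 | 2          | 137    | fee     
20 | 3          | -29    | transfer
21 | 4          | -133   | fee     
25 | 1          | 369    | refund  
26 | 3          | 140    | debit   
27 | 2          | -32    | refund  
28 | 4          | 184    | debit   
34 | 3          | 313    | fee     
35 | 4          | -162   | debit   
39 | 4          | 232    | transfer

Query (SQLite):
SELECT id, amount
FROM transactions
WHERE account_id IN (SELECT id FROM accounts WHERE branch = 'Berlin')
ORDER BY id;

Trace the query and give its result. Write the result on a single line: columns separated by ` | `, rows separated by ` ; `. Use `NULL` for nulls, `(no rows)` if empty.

12 | 337 ; 20 | -29 ; 26 | 140 ; 34 | 313

Inner query: accounts.id where branch = 'Berlin'.
Outer: keep transactions rows whose account_id is in that set.
Inner query → {3}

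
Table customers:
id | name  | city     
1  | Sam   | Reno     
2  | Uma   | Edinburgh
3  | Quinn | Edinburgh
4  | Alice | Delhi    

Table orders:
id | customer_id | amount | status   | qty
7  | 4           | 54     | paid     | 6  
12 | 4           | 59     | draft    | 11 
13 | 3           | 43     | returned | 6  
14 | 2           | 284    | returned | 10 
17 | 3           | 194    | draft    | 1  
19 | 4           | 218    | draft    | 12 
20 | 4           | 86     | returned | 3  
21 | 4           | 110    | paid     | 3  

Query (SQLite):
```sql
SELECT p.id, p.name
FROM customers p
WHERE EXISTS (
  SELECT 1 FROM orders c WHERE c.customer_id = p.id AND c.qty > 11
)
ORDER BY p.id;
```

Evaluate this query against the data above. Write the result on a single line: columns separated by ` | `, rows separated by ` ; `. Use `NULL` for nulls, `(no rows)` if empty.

4 | Alice

For each customers row, check whether any orders with matching customer_id has qty > 11.
Keep rows where that is true.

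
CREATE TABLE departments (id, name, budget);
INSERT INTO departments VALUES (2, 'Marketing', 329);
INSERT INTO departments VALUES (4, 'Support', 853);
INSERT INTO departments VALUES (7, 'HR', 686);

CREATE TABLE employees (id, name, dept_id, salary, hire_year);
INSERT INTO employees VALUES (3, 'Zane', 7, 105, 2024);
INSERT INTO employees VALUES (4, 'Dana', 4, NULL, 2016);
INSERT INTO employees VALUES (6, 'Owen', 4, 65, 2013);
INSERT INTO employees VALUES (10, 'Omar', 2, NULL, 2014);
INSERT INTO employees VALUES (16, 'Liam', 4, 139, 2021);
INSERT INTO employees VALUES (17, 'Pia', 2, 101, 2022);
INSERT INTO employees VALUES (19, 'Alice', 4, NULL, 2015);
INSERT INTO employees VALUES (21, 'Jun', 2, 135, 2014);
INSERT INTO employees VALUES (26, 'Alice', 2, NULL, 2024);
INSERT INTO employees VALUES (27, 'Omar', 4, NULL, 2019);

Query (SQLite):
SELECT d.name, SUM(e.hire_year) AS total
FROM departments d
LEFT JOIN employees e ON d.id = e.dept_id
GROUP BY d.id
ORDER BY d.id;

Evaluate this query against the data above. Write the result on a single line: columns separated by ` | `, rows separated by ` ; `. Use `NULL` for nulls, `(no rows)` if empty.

Marketing | 8074 ; Support | 10084 ; HR | 2024

LEFT JOIN keeps every departments row; unmatched ones get NULL for employees columns.
Group by departments.id and compute SUM(e.hire_year). SUM over an all-NULL group is NULL.
  2: ids {10, 17, 21, 26} → SUM(e.hire_year)=8074
  4: ids {4, 6, 16, 19, 27} → SUM(e.hire_year)=10084
  7: ids {3} → SUM(e.hire_year)=2024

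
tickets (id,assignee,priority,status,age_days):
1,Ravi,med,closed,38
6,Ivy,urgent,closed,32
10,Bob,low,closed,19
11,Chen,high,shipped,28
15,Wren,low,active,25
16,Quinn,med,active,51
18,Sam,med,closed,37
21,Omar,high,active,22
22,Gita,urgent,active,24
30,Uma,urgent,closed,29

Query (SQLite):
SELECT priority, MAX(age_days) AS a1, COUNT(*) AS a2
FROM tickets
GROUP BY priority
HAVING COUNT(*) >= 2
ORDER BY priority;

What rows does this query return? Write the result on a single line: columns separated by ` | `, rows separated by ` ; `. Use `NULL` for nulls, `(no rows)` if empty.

high | 28 | 2 ; low | 25 | 2 ; med | 51 | 3 ; urgent | 32 | 3

Group tickets by priority.
Per group compute: MAX(age_days), COUNT(*).
HAVING: drop groups with fewer than 2 rows.
  high: ids {11, 21} → MAX(age_days)=28, COUNT(*)=2
  low: ids {10, 15} → MAX(age_days)=25, COUNT(*)=2
  med: ids {1, 16, 18} → MAX(age_days)=51, COUNT(*)=3
  urgent: ids {6, 22, 30} → MAX(age_days)=32, COUNT(*)=3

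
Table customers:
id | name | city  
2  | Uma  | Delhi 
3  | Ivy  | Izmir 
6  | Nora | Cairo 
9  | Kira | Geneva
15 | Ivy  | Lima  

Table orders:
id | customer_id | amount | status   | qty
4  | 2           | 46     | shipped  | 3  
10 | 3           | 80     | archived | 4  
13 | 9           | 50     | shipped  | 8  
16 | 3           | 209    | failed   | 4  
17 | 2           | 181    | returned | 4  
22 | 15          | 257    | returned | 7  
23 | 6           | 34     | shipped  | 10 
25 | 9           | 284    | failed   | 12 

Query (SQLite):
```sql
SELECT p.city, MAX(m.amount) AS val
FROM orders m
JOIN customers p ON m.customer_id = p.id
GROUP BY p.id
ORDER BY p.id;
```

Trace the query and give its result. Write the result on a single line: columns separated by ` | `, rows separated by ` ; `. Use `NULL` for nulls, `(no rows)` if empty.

Delhi | 181 ; Izmir | 209 ; Cairo | 34 ; Geneva | 284 ; Lima | 257

Join each orders row to its customers via customer_id.
Group joined rows by customers.id; compute MAX(m.amount) per group.
  2: ids {4, 17} → MAX(m.amount)=181
  3: ids {10, 16} → MAX(m.amount)=209
  6: ids {23} → MAX(m.amount)=34
  9: ids {13, 25} → MAX(m.amount)=284
  15: ids {22} → MAX(m.amount)=257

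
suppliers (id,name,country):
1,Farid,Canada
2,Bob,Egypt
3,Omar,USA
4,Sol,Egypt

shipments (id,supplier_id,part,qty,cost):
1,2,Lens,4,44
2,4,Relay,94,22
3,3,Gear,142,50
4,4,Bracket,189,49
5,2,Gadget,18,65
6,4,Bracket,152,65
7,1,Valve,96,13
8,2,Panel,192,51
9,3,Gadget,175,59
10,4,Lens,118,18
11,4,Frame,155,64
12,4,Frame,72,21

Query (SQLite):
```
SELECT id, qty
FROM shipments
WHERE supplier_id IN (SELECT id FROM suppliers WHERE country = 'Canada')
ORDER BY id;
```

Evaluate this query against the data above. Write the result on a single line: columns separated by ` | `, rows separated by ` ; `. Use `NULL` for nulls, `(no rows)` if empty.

7 | 96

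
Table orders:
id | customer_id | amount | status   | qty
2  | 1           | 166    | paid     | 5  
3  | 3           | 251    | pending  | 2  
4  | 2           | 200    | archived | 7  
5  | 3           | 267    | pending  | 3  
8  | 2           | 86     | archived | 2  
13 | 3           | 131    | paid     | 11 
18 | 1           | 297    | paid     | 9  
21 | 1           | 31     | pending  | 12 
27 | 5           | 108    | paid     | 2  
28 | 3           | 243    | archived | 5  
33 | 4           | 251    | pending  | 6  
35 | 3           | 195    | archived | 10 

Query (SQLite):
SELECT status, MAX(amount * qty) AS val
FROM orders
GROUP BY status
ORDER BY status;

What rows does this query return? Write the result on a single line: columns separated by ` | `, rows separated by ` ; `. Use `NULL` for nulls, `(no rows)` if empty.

For each row compute amount * qty.
Group by status; take MAX of the expression per group.
  archived: ids {4, 8, 28, 35} → MAX(amount * qty)=1950
  paid: ids {2, 13, 18, 27} → MAX(amount * qty)=2673
  pending: ids {3, 5, 21, 33} → MAX(amount * qty)=1506

archived | 1950 ; paid | 2673 ; pending | 1506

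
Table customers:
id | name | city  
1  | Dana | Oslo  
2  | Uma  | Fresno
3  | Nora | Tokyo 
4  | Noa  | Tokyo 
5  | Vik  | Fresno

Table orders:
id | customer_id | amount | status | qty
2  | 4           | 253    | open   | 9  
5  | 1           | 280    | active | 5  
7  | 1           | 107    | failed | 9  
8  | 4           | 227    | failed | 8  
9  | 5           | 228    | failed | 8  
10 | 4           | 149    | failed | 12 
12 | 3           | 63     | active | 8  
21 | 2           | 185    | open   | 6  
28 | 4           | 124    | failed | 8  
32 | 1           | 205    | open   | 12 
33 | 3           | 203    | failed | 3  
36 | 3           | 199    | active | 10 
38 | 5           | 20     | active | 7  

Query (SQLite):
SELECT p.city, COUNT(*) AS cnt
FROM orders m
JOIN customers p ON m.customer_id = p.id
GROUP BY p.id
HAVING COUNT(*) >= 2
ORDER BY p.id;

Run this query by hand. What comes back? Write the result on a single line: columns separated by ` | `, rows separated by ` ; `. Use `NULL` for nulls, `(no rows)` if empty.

Oslo | 3 ; Tokyo | 3 ; Tokyo | 4 ; Fresno | 2

Join each orders row to its customers via customer_id.
Group joined rows by customers.id; compute COUNT(*) per group.
HAVING: keep groups with count ≥ 2.
  1: ids {5, 7, 32} → COUNT(*)=3
  2: ids {21} → COUNT(*)=1
  3: ids {12, 33, 36} → COUNT(*)=3
  4: ids {2, 8, 10, 28} → COUNT(*)=4
  5: ids {9, 38} → COUNT(*)=2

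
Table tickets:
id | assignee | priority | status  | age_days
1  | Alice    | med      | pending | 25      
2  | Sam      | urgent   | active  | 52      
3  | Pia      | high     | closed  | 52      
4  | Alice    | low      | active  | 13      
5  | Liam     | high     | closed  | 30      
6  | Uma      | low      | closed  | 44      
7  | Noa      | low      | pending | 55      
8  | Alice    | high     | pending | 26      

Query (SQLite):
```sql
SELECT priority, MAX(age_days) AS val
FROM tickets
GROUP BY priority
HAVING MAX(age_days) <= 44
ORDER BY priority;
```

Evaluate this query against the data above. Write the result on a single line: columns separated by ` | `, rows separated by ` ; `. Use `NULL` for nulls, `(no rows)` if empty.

Partition tickets by priority; compute MAX(age_days) within each group.
HAVING: keep groups where MAX(age_days) <= 44.
  high: ids {3, 5, 8} → MAX(age_days)=52
  low: ids {4, 6, 7} → MAX(age_days)=55
  med: ids {1} → MAX(age_days)=25
  urgent: ids {2} → MAX(age_days)=52

med | 25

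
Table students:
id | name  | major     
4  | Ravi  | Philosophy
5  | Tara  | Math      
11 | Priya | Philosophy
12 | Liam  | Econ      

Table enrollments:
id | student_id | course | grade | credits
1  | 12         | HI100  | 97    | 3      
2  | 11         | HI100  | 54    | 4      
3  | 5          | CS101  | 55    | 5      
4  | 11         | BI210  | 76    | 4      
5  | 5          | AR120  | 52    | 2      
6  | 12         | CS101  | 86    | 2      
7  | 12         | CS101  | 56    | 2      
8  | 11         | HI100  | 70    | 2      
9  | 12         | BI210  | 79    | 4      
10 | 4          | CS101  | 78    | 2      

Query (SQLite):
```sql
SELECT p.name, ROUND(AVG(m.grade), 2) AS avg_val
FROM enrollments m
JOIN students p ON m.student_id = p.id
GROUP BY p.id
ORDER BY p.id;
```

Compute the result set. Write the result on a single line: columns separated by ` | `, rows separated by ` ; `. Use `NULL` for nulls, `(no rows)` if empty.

Ravi | 78 ; Tara | 53.5 ; Priya | 66.67 ; Liam | 79.5

Join each enrollments row to its students via student_id.
Group joined rows by students.id; compute ROUND(AVG(m.grade), 2) per group.
  4: ids {10} → ROUND(AVG(m.grade), 2)=78
  5: ids {3, 5} → ROUND(AVG(m.grade), 2)=53.5
  11: ids {2, 4, 8} → ROUND(AVG(m.grade), 2)=66.67
  12: ids {1, 6, 7, 9} → ROUND(AVG(m.grade), 2)=79.5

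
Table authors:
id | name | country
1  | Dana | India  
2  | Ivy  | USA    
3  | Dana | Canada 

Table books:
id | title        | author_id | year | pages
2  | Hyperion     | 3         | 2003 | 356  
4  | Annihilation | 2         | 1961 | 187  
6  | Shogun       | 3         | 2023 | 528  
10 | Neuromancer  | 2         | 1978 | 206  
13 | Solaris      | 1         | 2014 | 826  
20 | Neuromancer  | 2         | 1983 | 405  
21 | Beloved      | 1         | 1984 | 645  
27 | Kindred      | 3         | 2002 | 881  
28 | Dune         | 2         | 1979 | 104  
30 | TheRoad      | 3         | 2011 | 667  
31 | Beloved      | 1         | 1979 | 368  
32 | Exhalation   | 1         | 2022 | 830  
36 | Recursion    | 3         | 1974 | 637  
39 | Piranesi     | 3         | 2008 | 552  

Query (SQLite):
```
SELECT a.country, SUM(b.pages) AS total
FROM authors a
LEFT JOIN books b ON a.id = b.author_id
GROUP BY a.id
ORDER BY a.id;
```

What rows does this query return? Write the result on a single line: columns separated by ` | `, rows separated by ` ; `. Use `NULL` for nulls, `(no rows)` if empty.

LEFT JOIN keeps every authors row; unmatched ones get NULL for books columns.
Group by authors.id and compute SUM(b.pages). SUM over an all-NULL group is NULL.
  1: ids {13, 21, 31, 32} → SUM(b.pages)=2669
  2: ids {4, 10, 20, 28} → SUM(b.pages)=902
  3: ids {2, 6, 27, 30, 36, 39} → SUM(b.pages)=3621

India | 2669 ; USA | 902 ; Canada | 3621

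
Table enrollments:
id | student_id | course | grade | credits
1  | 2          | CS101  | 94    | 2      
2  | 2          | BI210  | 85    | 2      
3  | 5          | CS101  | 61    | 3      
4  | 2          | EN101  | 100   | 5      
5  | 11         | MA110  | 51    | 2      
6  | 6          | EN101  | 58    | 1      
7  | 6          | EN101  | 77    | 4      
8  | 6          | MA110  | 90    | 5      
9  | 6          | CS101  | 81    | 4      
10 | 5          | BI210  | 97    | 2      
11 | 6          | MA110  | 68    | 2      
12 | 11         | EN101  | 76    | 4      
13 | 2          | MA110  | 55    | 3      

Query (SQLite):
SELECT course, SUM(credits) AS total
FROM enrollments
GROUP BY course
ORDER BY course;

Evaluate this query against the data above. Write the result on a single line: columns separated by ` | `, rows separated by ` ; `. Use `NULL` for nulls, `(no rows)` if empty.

BI210 | 4 ; CS101 | 9 ; EN101 | 14 ; MA110 | 12

Partition enrollments by course; compute SUM(credits) within each group.
  BI210: ids {2, 10} → SUM(credits)=4
  CS101: ids {1, 3, 9} → SUM(credits)=9
  EN101: ids {4, 6, 7, 12} → SUM(credits)=14
  MA110: ids {5, 8, 11, 13} → SUM(credits)=12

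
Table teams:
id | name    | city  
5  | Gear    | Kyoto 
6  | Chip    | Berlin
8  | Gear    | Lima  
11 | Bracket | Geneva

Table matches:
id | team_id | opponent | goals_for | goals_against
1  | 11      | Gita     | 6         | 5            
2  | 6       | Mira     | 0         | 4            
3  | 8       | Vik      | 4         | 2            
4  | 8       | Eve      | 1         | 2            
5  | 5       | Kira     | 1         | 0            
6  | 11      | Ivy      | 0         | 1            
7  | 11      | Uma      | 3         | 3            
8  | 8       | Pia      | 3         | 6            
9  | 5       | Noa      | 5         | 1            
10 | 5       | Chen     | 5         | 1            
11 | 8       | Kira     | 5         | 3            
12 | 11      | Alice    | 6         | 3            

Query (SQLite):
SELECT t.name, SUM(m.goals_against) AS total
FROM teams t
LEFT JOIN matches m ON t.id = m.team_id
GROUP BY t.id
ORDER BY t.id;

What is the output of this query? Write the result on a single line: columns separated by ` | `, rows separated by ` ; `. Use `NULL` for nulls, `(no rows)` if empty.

LEFT JOIN keeps every teams row; unmatched ones get NULL for matches columns.
Group by teams.id and compute SUM(m.goals_against). SUM over an all-NULL group is NULL.
  5: ids {5, 9, 10} → SUM(m.goals_against)=2
  6: ids {2} → SUM(m.goals_against)=4
  8: ids {3, 4, 8, 11} → SUM(m.goals_against)=13
  11: ids {1, 6, 7, 12} → SUM(m.goals_against)=12

Gear | 2 ; Chip | 4 ; Gear | 13 ; Bracket | 12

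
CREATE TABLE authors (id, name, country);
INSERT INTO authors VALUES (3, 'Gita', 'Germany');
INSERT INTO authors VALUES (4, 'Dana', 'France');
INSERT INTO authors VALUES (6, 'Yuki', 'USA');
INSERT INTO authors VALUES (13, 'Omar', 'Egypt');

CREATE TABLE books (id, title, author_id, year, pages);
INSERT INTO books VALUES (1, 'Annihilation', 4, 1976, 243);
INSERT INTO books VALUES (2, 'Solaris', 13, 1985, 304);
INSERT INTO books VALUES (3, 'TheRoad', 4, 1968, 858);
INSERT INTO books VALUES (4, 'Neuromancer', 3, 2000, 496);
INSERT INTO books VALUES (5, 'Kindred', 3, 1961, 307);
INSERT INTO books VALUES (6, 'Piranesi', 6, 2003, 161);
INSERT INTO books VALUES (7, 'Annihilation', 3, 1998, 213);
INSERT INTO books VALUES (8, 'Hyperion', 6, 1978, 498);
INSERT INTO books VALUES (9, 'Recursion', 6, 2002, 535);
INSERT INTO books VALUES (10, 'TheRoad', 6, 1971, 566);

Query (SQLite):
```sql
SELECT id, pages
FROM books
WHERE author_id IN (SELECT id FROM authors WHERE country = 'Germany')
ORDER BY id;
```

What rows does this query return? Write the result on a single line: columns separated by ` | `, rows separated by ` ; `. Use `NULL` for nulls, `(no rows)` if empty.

Inner query: authors.id where country = 'Germany'.
Outer: keep books rows whose author_id is in that set.
Inner query → {3}

4 | 496 ; 5 | 307 ; 7 | 213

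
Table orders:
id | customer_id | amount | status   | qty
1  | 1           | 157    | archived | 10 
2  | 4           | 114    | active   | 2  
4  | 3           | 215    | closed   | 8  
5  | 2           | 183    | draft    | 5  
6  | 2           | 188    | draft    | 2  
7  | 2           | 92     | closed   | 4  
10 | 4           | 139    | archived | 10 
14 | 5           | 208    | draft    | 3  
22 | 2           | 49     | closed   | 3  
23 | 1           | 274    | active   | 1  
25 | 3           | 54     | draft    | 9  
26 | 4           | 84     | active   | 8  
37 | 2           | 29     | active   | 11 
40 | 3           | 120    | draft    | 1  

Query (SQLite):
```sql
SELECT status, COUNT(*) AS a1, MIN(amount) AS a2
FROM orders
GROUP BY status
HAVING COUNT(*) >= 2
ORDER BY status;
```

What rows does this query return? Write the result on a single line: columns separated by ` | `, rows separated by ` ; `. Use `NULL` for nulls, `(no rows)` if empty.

active | 4 | 29 ; archived | 2 | 139 ; closed | 3 | 49 ; draft | 5 | 54

Group orders by status.
Per group compute: COUNT(*), MIN(amount).
HAVING: drop groups with fewer than 2 rows.
  active: ids {2, 23, 26, 37} → COUNT(*)=4, MIN(amount)=29
  archived: ids {1, 10} → COUNT(*)=2, MIN(amount)=139
  closed: ids {4, 7, 22} → COUNT(*)=3, MIN(amount)=49
  draft: ids {5, 6, 14, 25, 40} → COUNT(*)=5, MIN(amount)=54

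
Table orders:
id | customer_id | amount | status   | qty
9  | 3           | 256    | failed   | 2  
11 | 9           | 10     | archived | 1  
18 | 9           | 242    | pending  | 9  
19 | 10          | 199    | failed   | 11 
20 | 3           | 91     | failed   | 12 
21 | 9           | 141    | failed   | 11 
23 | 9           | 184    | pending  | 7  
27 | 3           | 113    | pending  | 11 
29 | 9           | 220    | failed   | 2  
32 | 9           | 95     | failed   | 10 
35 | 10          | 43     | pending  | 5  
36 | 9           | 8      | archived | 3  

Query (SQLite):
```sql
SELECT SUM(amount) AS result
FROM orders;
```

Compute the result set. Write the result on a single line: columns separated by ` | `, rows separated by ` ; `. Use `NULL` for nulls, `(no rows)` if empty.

1602

All amount values: [256, 10, 242, 199, 91, 141, 184, 113, 220, 95, 43, 8].
SUM of non-NULL values = 1602.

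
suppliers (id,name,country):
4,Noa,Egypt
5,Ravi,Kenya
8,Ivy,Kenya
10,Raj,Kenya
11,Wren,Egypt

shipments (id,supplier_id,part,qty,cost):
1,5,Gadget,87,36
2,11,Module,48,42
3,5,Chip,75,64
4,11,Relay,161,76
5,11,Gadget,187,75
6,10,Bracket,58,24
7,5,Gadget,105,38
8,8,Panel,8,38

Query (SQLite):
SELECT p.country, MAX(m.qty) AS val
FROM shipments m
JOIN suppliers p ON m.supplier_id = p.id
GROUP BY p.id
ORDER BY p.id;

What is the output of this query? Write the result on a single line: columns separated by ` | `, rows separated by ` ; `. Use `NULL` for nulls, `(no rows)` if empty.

Join each shipments row to its suppliers via supplier_id.
Group joined rows by suppliers.id; compute MAX(m.qty) per group.
  5: ids {1, 3, 7} → MAX(m.qty)=105
  8: ids {8} → MAX(m.qty)=8
  10: ids {6} → MAX(m.qty)=58
  11: ids {2, 4, 5} → MAX(m.qty)=187

Kenya | 105 ; Kenya | 8 ; Kenya | 58 ; Egypt | 187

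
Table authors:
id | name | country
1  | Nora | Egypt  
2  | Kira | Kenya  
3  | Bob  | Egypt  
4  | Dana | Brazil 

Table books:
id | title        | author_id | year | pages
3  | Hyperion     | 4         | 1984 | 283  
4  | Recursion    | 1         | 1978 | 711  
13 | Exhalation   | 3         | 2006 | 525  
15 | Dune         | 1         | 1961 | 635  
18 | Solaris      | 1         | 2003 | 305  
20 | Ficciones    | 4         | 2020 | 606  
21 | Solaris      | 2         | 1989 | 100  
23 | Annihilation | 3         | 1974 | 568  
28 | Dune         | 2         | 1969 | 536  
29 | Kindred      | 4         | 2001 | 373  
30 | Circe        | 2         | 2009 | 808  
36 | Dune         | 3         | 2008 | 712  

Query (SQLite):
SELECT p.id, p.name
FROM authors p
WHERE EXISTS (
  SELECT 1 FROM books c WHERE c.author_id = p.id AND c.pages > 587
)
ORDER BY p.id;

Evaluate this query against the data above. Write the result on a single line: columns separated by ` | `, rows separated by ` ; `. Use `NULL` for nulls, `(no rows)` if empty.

For each authors row, check whether any books with matching author_id has pages > 587.
Keep rows where that is true.

1 | Nora ; 2 | Kira ; 3 | Bob ; 4 | Dana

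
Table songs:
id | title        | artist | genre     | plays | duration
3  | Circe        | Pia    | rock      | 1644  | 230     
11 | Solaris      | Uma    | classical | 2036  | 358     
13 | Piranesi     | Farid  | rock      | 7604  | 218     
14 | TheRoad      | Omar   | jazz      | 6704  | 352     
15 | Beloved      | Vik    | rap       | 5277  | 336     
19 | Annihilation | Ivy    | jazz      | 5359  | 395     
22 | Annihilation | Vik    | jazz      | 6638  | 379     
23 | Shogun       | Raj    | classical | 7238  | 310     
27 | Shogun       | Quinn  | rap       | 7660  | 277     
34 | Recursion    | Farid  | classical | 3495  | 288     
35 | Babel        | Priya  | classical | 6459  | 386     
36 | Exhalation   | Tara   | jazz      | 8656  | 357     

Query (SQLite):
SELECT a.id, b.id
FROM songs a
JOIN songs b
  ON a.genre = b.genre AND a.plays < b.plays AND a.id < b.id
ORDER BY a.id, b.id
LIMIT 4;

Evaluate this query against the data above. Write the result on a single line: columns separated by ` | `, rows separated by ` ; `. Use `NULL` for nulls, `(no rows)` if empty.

Pairs (a,b) with same genre, a.plays < b.plays, a.id < b.id.
genre groups: classical:{11,23,34,35} jazz:{14,19,22,36} rap:{15,27} rock:{3,13}
Ordered by (a.id, b.id); first 4.

3 | 13 ; 11 | 23 ; 11 | 34 ; 11 | 35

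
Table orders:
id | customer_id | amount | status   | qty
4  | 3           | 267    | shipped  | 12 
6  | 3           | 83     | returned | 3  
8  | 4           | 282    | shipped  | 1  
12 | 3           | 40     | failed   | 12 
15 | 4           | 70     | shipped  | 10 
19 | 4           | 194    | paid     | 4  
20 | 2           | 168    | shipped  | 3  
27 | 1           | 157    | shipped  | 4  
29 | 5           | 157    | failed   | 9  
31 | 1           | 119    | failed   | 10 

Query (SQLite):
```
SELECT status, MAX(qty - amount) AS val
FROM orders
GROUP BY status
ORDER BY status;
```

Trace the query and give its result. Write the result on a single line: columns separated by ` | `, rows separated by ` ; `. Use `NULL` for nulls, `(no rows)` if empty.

For each row compute qty - amount.
Group by status; take MAX of the expression per group.
  failed: ids {12, 29, 31} → MAX(qty - amount)=-28
  paid: ids {19} → MAX(qty - amount)=-190
  returned: ids {6} → MAX(qty - amount)=-80
  shipped: ids {4, 8, 15, 20, 27} → MAX(qty - amount)=-60

failed | -28 ; paid | -190 ; returned | -80 ; shipped | -60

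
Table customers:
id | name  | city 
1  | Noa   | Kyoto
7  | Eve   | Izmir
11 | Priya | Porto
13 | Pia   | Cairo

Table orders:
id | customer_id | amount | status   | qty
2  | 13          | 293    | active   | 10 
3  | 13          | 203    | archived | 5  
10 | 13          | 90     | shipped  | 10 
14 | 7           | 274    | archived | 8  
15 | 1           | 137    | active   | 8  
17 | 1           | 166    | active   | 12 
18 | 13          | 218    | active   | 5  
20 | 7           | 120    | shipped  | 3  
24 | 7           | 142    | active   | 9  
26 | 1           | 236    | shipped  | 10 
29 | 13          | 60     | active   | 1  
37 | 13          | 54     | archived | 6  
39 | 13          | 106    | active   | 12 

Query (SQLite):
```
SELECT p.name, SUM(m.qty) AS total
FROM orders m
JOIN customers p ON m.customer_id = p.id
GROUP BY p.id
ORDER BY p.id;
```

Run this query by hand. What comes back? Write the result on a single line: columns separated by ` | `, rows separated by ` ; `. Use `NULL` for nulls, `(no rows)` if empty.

Join each orders row to its customers via customer_id.
Group joined rows by customers.id; compute SUM(m.qty) per group.
  1: ids {15, 17, 26} → SUM(m.qty)=30
  7: ids {14, 20, 24} → SUM(m.qty)=20
  13: ids {2, 3, 10, 18, 29, 37, 39} → SUM(m.qty)=49

Noa | 30 ; Eve | 20 ; Pia | 49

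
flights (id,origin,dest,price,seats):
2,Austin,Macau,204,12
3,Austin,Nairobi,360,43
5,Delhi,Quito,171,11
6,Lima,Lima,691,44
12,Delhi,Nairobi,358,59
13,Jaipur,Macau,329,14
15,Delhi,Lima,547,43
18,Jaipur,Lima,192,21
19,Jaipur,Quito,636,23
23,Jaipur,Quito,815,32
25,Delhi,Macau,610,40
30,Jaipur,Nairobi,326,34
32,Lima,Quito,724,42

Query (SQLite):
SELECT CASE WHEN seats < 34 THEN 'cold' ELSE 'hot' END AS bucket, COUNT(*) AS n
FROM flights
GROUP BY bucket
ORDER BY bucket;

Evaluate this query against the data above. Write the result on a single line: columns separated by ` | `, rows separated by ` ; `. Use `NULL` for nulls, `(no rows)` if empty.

Bucket rows by seats < 34 → 'cold' else 'hot'; count each bucket.

cold | 6 ; hot | 7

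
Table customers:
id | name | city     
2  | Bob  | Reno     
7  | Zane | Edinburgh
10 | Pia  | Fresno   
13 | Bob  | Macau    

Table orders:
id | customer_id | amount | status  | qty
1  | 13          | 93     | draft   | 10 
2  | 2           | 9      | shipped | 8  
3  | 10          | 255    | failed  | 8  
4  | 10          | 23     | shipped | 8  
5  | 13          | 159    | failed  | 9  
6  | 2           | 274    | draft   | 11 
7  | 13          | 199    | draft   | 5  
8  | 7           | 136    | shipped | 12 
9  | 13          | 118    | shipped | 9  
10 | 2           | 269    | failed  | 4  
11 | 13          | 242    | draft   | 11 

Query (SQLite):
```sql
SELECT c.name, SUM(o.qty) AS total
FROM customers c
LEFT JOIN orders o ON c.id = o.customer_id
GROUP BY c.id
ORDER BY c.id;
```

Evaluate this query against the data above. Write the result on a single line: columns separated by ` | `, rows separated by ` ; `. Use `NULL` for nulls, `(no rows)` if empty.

LEFT JOIN keeps every customers row; unmatched ones get NULL for orders columns.
Group by customers.id and compute SUM(o.qty). SUM over an all-NULL group is NULL.
  2: ids {2, 6, 10} → SUM(o.qty)=23
  7: ids {8} → SUM(o.qty)=12
  10: ids {3, 4} → SUM(o.qty)=16
  13: ids {1, 5, 7, 9, 11} → SUM(o.qty)=44

Bob | 23 ; Zane | 12 ; Pia | 16 ; Bob | 44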